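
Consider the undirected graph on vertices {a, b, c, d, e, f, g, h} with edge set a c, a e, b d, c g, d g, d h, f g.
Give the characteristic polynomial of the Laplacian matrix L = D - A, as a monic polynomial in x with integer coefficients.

x^8 - 14x^7 + 76x^6 - 204x^5 + 287x^4 - 208x^3 + 70x^2 - 8x

Reading degrees in the order [a, b, c, d, e, f, g, h] gives [2, 1, 2, 3, 1, 1, 3, 1]; set D = diag(2, 1, 2, 3, 1, 1, 3, 1) and form L = D - A. Computing det(xI - L) by cofactor expansion (or equivalently via sum-over-permutations) gives x^8 - 14x^7 + 76x^6 - 204x^5 + 287x^4 - 208x^3 + 70x^2 - 8x. The coefficient of x^7 equals -trace(L) = -14, matching the sum of degrees.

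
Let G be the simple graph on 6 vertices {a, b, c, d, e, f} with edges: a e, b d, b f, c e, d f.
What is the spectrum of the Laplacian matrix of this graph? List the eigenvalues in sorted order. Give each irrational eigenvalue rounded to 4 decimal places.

[0, 0, 1, 3, 3, 3]

Reading degrees in the order [a, b, c, d, e, f] gives [1, 2, 1, 2, 2, 2]; set D = diag(1, 2, 1, 2, 2, 2) and form L = D - A. Since every row of L sums to 0, the all-ones vector is in the kernel and 0 is an eigenvalue. The 2 zero eigenvalues correspond to the 2 connected components. The largest eigenvalue, 3, is at most the vertex count 6.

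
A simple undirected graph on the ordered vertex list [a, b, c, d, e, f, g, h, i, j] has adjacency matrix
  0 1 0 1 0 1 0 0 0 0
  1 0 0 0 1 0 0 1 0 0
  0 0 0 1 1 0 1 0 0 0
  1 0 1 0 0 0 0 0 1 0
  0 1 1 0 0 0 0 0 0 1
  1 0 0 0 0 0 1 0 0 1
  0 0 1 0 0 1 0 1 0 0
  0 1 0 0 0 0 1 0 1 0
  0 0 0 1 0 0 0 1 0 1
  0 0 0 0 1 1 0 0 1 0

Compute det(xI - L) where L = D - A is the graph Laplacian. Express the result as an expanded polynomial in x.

x^10 - 30x^9 + 390x^8 - 2880x^7 + 13305x^6 - 39882x^5 + 77640x^4 - 94800x^3 + 66000x^2 - 20000x

Reading degrees in the order [a, b, c, d, e, f, g, h, i, j] gives [3, 3, 3, 3, 3, 3, 3, 3, 3, 3]; set D = diag(3, 3, 3, 3, 3, 3, 3, 3, 3, 3) and form L = D - A. Computing det(xI - L) by cofactor expansion (or equivalently via sum-over-permutations) gives x^10 - 30x^9 + 390x^8 - 2880x^7 + 13305x^6 - 39882x^5 + 77640x^4 - 94800x^3 + 66000x^2 - 20000x. The constant term is 0 because L is singular (the all-ones vector lies in its kernel). The eigenvalues sum to 30, which equals trace(L) = 2|E|.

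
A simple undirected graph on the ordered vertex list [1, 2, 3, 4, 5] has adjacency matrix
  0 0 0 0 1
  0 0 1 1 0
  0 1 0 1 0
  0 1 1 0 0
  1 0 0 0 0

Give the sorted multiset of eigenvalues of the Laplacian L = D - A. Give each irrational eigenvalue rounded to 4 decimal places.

With the vertex order [1, 2, 3, 4, 5], the degrees are [1, 2, 2, 2, 1], giving D = diag(1, 2, 2, 2, 1) and L = D - A. The multiplicity of 0 as a Laplacian eigenvalue equals the number of connected components. The 2 zero eigenvalues correspond to the 2 connected components. There are 2 zeros in the spectrum, matching the 2 components.

[0, 0, 2, 3, 3]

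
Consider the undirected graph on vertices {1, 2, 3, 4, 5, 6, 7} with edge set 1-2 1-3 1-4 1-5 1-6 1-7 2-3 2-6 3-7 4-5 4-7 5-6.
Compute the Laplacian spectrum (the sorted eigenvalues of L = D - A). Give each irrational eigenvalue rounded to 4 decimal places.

Reading degrees in the order [1, 2, 3, 4, 5, 6, 7] gives [6, 3, 3, 3, 3, 3, 3]; set D = diag(6, 3, 3, 3, 3, 3, 3) and form L = D - A. L is symmetric positive semidefinite, so every eigenvalue is real and nonnegative.

[0, 2, 2, 4, 4, 5, 7]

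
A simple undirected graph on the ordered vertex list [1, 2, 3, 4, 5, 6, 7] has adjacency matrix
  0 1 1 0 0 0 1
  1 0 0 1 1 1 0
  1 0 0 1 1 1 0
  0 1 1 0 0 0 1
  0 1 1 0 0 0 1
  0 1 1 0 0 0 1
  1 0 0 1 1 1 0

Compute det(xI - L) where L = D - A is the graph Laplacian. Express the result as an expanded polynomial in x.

x^7 - 24x^6 + 234x^5 - 1192x^4 + 3357x^3 - 4968x^2 + 3024x

Each diagonal entry of L is the vertex degree and each off-diagonal entry is -1 where an edge is present, 0 otherwise; in the order [1, 2, 3, 4, 5, 6, 7] the diagonal is [3, 4, 4, 3, 3, 3, 4]. The eigenvalues of L are [0, 3, 3, 3, 4, 4, 7]; the characteristic polynomial is the product of (x - lambda_i), which multiplies out to x^7 - 24x^6 + 234x^5 - 1192x^4 + 3357x^3 - 4968x^2 + 3024x. The constant term is 0 because L is singular (the all-ones vector lies in its kernel). By the matrix-tree theorem the graph has (1/7) * product of the nonzero eigenvalues = 432 spanning trees. There is one zero in the spectrum, matching the 1 component.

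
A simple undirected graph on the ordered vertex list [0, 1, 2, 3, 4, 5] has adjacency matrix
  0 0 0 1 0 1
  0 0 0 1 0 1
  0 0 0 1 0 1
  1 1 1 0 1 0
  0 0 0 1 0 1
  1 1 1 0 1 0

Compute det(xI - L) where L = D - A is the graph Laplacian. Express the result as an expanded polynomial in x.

x^6 - 16x^5 + 96x^4 - 272x^3 + 368x^2 - 192x

Each diagonal entry of L is the vertex degree and each off-diagonal entry is -1 where an edge is present, 0 otherwise; in the order [0, 1, 2, 3, 4, 5] the diagonal is [2, 2, 2, 4, 2, 4]. Computing det(xI - L) by cofactor expansion (or equivalently via sum-over-permutations) gives x^6 - 16x^5 + 96x^4 - 272x^3 + 368x^2 - 192x. Since p(0) = det(-L) = 0, x divides p(x).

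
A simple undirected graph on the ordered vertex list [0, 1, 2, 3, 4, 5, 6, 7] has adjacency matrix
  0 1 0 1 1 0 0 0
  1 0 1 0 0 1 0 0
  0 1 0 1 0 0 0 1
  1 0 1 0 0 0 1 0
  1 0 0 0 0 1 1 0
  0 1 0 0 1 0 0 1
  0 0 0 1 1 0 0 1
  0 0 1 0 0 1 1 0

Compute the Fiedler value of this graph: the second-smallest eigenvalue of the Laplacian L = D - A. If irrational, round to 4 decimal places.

2

Reading degrees in the order [0, 1, 2, 3, 4, 5, 6, 7] gives [3, 3, 3, 3, 3, 3, 3, 3]; set D = diag(3, 3, 3, 3, 3, 3, 3, 3) and form L = D - A. The smallest Laplacian eigenvalue is always 0. The next one, lambda_2 = 2, measures how hard the graph is to disconnect: larger values mean better connectivity. The eigenvalues sum to 24, which equals trace(L) = 2|E|. By the matrix-tree theorem the graph has (1/8) * product of the nonzero eigenvalues = 384 spanning trees.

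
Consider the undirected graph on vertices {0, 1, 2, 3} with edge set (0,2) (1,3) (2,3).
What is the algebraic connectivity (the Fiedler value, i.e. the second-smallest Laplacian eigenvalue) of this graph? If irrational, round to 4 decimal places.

Each diagonal entry of L is the vertex degree and each off-diagonal entry is -1 where an edge is present, 0 otherwise; in the order [0, 1, 2, 3] the diagonal is [1, 1, 2, 2]. The sorted Laplacian eigenvalues are [0, 0.5858, 2, 3.4142]; the algebraic connectivity is the second entry, 0.5858. There is one zero in the spectrum, matching the 1 component.

0.5858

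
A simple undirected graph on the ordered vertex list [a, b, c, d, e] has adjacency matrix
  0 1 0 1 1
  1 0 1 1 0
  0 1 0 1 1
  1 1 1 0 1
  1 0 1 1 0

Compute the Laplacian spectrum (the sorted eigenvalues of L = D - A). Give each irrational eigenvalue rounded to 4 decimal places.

[0, 3, 3, 5, 5]

With the vertex order [a, b, c, d, e], the degrees are [3, 3, 3, 4, 3], giving D = diag(3, 3, 3, 4, 3) and L = D - A. Since every row of L sums to 0, the all-ones vector is in the kernel and 0 is an eigenvalue. The single zero eigenvalue shows the graph is connected. The largest eigenvalue, 5, is at most the vertex count 5. There is one zero in the spectrum, matching the 1 component.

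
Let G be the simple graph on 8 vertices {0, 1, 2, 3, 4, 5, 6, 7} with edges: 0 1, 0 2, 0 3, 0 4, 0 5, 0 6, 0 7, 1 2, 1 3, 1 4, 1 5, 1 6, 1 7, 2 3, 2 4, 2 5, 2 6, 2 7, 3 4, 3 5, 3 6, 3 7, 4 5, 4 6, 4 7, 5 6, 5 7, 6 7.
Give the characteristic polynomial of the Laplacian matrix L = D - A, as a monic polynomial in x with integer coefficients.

x^8 - 56x^7 + 1344x^6 - 17920x^5 + 143360x^4 - 688128x^3 + 1835008x^2 - 2097152x

Reading degrees in the order [0, 1, 2, 3, 4, 5, 6, 7] gives [7, 7, 7, 7, 7, 7, 7, 7]; set D = diag(7, 7, 7, 7, 7, 7, 7, 7) and form L = D - A. L has integer entries, so p(x) = det(xI - L) has integer coefficients. Expanding the determinant yields x^8 - 56x^7 + 1344x^6 - 17920x^5 + 143360x^4 - 688128x^3 + 1835008x^2 - 2097152x. Since p(0) = det(-L) = 0, x divides p(x). The largest eigenvalue, 8, is at most the vertex count 8.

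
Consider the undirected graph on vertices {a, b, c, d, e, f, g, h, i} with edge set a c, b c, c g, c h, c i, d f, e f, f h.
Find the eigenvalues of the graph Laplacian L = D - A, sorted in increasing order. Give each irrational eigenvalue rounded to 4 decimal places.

With the vertex order [a, b, c, d, e, f, g, h, i], the degrees are [1, 1, 5, 1, 1, 3, 1, 2, 1], giving D = diag(1, 1, 5, 1, 1, 3, 1, 2, 1) and L = D - A. The multiplicity of 0 as a Laplacian eigenvalue equals the number of connected components. The single zero eigenvalue shows the graph is connected. The eigenvalues sum to 16, which equals trace(L) = 2|E|. There is one zero in the spectrum, matching the 1 component.

[0, 0.2201, 1, 1, 1, 1, 1.6634, 4.0549, 6.0615]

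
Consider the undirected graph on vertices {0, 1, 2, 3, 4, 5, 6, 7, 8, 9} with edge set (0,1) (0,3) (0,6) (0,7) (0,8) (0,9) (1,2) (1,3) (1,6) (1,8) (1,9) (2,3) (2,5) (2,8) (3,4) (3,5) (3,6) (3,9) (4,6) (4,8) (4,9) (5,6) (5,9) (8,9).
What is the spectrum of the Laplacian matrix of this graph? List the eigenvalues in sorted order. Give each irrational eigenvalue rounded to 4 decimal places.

[0, 0.9185, 3.3391, 3.8219, 4.6326, 5.2172, 6.3415, 7.2105, 8.0592, 8.4595]

Each diagonal entry of L is the vertex degree and each off-diagonal entry is -1 where an edge is present, 0 otherwise; in the order [0, 1, 2, 3, 4, 5, 6, 7, 8, 9] the diagonal is [6, 6, 4, 7, 4, 4, 5, 1, 5, 6]. The multiplicity of 0 as a Laplacian eigenvalue equals the number of connected components. The single zero eigenvalue shows the graph is connected.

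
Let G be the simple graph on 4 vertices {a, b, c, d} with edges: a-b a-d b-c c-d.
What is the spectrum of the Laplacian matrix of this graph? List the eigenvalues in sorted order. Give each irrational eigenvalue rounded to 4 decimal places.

[0, 2, 2, 4]

Reading degrees in the order [a, b, c, d] gives [2, 2, 2, 2]; set D = diag(2, 2, 2, 2) and form L = D - A. Diagonalising L (or applying a numerical eigensolver to the 4x4 matrix) gives the spectrum above.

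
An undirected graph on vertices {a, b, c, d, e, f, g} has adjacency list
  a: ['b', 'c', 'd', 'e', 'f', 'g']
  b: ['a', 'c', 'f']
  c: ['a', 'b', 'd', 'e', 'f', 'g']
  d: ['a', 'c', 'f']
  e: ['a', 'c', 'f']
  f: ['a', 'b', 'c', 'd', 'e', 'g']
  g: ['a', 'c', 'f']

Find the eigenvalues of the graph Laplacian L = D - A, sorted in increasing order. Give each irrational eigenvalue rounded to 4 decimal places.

[0, 3, 3, 3, 7, 7, 7]

Each diagonal entry of L is the vertex degree and each off-diagonal entry is -1 where an edge is present, 0 otherwise; in the order [a, b, c, d, e, f, g] the diagonal is [6, 3, 6, 3, 3, 6, 3]. L is symmetric positive semidefinite, so every eigenvalue is real and nonnegative. The eigenvalues sum to 30, which equals trace(L) = 2|E|.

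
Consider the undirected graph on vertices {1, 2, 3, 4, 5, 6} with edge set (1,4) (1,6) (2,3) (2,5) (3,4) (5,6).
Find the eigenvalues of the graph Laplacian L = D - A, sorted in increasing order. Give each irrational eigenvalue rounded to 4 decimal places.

Each diagonal entry of L is the vertex degree and each off-diagonal entry is -1 where an edge is present, 0 otherwise; in the order [1, 2, 3, 4, 5, 6] the diagonal is [2, 2, 2, 2, 2, 2]. The multiplicity of 0 as a Laplacian eigenvalue equals the number of connected components. The single zero eigenvalue shows the graph is connected. There is one zero in the spectrum, matching the 1 component.

[0, 1, 1, 3, 3, 4]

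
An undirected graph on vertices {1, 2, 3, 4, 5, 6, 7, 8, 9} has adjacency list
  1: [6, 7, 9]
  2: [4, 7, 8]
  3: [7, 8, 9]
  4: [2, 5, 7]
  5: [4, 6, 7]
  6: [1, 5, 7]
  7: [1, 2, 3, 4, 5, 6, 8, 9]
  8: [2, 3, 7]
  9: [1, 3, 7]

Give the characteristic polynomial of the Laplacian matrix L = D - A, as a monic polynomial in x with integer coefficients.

With the vertex order [1, 2, 3, 4, 5, 6, 7, 8, 9], the degrees are [3, 3, 3, 3, 3, 3, 8, 3, 3], giving D = diag(3, 3, 3, 3, 3, 3, 8, 3, 3) and L = D - A. L has integer entries, so p(x) = det(xI - L) has integer coefficients. Expanding the determinant yields x^9 - 32x^8 + 428x^7 - 3136x^6 + 13786x^5 - 37232x^4 + 60276x^3 - 53424x^2 + 19845x. The coefficient of x^8 equals -trace(L) = -32, matching the sum of degrees.

x^9 - 32x^8 + 428x^7 - 3136x^6 + 13786x^5 - 37232x^4 + 60276x^3 - 53424x^2 + 19845x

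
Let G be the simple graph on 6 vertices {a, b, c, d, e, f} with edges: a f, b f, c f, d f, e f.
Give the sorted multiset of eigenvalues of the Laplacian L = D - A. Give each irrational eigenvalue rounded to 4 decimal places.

[0, 1, 1, 1, 1, 6]

Each diagonal entry of L is the vertex degree and each off-diagonal entry is -1 where an edge is present, 0 otherwise; in the order [a, b, c, d, e, f] the diagonal is [1, 1, 1, 1, 1, 5]. The multiplicity of 0 as a Laplacian eigenvalue equals the number of connected components. The single zero eigenvalue shows the graph is connected. The eigenvalues sum to 10, which equals trace(L) = 2|E|.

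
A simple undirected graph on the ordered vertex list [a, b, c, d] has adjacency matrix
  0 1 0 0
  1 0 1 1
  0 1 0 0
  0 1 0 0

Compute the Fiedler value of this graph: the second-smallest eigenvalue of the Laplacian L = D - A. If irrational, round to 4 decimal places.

1

Reading degrees in the order [a, b, c, d] gives [1, 3, 1, 1]; set D = diag(1, 3, 1, 1) and form L = D - A. The smallest Laplacian eigenvalue is always 0. The next one, lambda_2 = 1, measures how hard the graph is to disconnect: larger values mean better connectivity. The eigenvalues sum to 6, which equals trace(L) = 2|E|.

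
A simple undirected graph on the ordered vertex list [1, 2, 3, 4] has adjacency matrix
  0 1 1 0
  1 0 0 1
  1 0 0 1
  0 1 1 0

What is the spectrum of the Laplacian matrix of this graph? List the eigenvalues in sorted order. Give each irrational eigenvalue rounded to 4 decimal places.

With the vertex order [1, 2, 3, 4], the degrees are [2, 2, 2, 2], giving D = diag(2, 2, 2, 2) and L = D - A. The multiplicity of 0 as a Laplacian eigenvalue equals the number of connected components. The eigenvalues sum to 8, which equals trace(L) = 2|E|. The largest eigenvalue, 4, is at most the vertex count 4.

[0, 2, 2, 4]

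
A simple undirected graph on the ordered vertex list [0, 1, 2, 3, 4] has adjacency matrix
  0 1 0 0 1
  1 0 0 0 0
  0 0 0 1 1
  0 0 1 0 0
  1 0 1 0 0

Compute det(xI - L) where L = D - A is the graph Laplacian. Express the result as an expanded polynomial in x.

Each diagonal entry of L is the vertex degree and each off-diagonal entry is -1 where an edge is present, 0 otherwise; in the order [0, 1, 2, 3, 4] the diagonal is [2, 1, 2, 1, 2]. L has integer entries, so p(x) = det(xI - L) has integer coefficients. Expanding the determinant yields x^5 - 8x^4 + 21x^3 - 20x^2 + 5x. The coefficient of x^4 equals -trace(L) = -8, matching the sum of degrees. The largest eigenvalue, 3.6180, is at most the vertex count 5.

x^5 - 8x^4 + 21x^3 - 20x^2 + 5x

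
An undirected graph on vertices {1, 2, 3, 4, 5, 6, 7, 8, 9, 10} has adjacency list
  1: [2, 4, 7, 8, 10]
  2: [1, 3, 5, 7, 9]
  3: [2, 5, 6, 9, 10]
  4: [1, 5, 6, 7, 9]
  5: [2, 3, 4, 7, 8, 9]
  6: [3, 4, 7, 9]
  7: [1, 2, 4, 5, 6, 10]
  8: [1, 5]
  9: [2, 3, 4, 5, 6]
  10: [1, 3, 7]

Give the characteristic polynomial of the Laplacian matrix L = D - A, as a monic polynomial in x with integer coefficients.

x^10 - 46x^9 + 922x^8 - 10552x^7 + 75853x^6 - 354410x^5 + 1073562x^4 - 2026832x^3 + 2156232x^2 - 980640x

With the vertex order [1, 2, 3, 4, 5, 6, 7, 8, 9, 10], the degrees are [5, 5, 5, 5, 6, 4, 6, 2, 5, 3], giving D = diag(5, 5, 5, 5, 6, 4, 6, 2, 5, 3) and L = D - A. L has integer entries, so p(x) = det(xI - L) has integer coefficients. Expanding the determinant yields x^10 - 46x^9 + 922x^8 - 10552x^7 + 75853x^6 - 354410x^5 + 1073562x^4 - 2026832x^3 + 2156232x^2 - 980640x. The coefficient of x^9 equals -trace(L) = -46, matching the sum of degrees. The eigenvalues sum to 46, which equals trace(L) = 2|E|. The largest eigenvalue, 8.0532, is at most the vertex count 10.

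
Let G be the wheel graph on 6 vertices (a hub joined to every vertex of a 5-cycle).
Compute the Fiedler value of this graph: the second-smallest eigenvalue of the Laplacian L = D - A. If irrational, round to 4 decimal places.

The graph has 6 vertices and degree multiset [5, 3, 3, 3, 3, 3]; D is the diagonal matrix of degrees and L = D - A. The sorted Laplacian eigenvalues are [0, 2.3820, 2.3820, 4.6180, 4.6180, 6]; the algebraic connectivity is the second entry, 2.3820. There is one zero in the spectrum, matching the 1 component.

2.3820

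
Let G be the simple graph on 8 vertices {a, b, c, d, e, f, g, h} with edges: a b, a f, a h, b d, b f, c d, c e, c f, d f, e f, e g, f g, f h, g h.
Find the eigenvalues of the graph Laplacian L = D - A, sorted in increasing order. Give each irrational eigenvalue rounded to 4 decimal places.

Each diagonal entry of L is the vertex degree and each off-diagonal entry is -1 where an edge is present, 0 otherwise; in the order [a, b, c, d, e, f, g, h] the diagonal is [3, 3, 3, 3, 3, 7, 3, 3]. L is symmetric positive semidefinite, so every eigenvalue is real and nonnegative. There is one zero in the spectrum, matching the 1 component.

[0, 1.7530, 1.7530, 3.4450, 3.4450, 4.8019, 4.8019, 8]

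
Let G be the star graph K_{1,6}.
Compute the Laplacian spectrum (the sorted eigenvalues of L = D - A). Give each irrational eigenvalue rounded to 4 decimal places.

The graph has 7 vertices and degree multiset [6, 1, 1, 1, 1, 1, 1]; D is the diagonal matrix of degrees and L = D - A. L is symmetric positive semidefinite, so every eigenvalue is real and nonnegative. The single zero eigenvalue shows the graph is connected. The eigenvalues sum to 12, which equals trace(L) = 2|E|.

[0, 1, 1, 1, 1, 1, 7]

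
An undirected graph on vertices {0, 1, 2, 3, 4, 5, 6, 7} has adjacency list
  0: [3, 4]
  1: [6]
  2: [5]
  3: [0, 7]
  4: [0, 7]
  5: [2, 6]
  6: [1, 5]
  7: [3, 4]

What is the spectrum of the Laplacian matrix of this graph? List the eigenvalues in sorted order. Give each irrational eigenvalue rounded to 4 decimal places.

[0, 0, 0.5858, 2, 2, 2, 3.4142, 4]

With the vertex order [0, 1, 2, 3, 4, 5, 6, 7], the degrees are [2, 1, 1, 2, 2, 2, 2, 2], giving D = diag(2, 1, 1, 2, 2, 2, 2, 2) and L = D - A. The multiplicity of 0 as a Laplacian eigenvalue equals the number of connected components. The 2 zero eigenvalues correspond to the 2 connected components.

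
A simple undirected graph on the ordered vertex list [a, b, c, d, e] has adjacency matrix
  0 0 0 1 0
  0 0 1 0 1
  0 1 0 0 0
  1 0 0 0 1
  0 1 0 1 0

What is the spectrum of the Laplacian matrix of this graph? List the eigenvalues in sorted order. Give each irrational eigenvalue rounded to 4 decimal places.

Each diagonal entry of L is the vertex degree and each off-diagonal entry is -1 where an edge is present, 0 otherwise; in the order [a, b, c, d, e] the diagonal is [1, 2, 1, 2, 2]. The multiplicity of 0 as a Laplacian eigenvalue equals the number of connected components. The single zero eigenvalue shows the graph is connected. There is one zero in the spectrum, matching the 1 component.

[0, 0.3820, 1.3820, 2.6180, 3.6180]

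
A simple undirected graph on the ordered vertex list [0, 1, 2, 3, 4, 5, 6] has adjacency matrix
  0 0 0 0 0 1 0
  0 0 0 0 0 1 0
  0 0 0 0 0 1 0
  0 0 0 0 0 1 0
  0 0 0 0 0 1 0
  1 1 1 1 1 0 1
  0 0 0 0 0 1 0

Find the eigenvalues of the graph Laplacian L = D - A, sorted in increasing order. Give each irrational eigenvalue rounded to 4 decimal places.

Each diagonal entry of L is the vertex degree and each off-diagonal entry is -1 where an edge is present, 0 otherwise; in the order [0, 1, 2, 3, 4, 5, 6] the diagonal is [1, 1, 1, 1, 1, 6, 1]. Since every row of L sums to 0, the all-ones vector is in the kernel and 0 is an eigenvalue.

[0, 1, 1, 1, 1, 1, 7]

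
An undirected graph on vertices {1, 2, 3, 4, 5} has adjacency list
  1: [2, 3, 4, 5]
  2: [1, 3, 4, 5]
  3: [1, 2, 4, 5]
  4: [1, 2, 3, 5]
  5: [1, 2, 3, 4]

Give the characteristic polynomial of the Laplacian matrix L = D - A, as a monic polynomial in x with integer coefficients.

Each diagonal entry of L is the vertex degree and each off-diagonal entry is -1 where an edge is present, 0 otherwise; in the order [1, 2, 3, 4, 5] the diagonal is [4, 4, 4, 4, 4]. The eigenvalues of L are [0, 5, 5, 5, 5]; the characteristic polynomial is the product of (x - lambda_i), which multiplies out to x^5 - 20x^4 + 150x^3 - 500x^2 + 625x. The constant term is 0 because L is singular (the all-ones vector lies in its kernel). There is one zero in the spectrum, matching the 1 component.

x^5 - 20x^4 + 150x^3 - 500x^2 + 625x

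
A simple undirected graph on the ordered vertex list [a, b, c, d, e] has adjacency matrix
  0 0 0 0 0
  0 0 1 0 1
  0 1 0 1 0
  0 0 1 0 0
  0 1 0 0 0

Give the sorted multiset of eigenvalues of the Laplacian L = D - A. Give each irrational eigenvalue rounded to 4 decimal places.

[0, 0, 0.5858, 2, 3.4142]

With the vertex order [a, b, c, d, e], the degrees are [0, 2, 2, 1, 1], giving D = diag(0, 2, 2, 1, 1) and L = D - A. L is symmetric positive semidefinite, so every eigenvalue is real and nonnegative. The 2 zero eigenvalues correspond to the 2 connected components. The eigenvalues sum to 6, which equals trace(L) = 2|E|.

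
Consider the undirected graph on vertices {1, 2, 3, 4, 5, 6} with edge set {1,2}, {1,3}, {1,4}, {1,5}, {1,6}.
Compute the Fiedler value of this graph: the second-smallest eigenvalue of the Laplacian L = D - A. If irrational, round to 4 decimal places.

With the vertex order [1, 2, 3, 4, 5, 6], the degrees are [5, 1, 1, 1, 1, 1], giving D = diag(5, 1, 1, 1, 1, 1) and L = D - A. The sorted Laplacian eigenvalues are [0, 1, 1, 1, 1, 6]; the algebraic connectivity is the second entry, 1.

1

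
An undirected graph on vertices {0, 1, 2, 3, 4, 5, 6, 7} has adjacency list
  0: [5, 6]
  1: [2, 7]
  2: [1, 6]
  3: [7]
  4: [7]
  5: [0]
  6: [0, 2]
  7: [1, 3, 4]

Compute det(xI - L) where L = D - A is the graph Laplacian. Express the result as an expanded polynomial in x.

x^8 - 14x^7 + 77x^6 - 212x^5 + 309x^4 - 232x^3 + 79x^2 - 8x

Reading degrees in the order [0, 1, 2, 3, 4, 5, 6, 7] gives [2, 2, 2, 1, 1, 1, 2, 3]; set D = diag(2, 2, 2, 1, 1, 1, 2, 3) and form L = D - A. L has integer entries, so p(x) = det(xI - L) has integer coefficients. Expanding the determinant yields x^8 - 14x^7 + 77x^6 - 212x^5 + 309x^4 - 232x^3 + 79x^2 - 8x. The coefficient of x^7 equals -trace(L) = -14, matching the sum of degrees. The largest eigenvalue, 4.2332, is at most the vertex count 8.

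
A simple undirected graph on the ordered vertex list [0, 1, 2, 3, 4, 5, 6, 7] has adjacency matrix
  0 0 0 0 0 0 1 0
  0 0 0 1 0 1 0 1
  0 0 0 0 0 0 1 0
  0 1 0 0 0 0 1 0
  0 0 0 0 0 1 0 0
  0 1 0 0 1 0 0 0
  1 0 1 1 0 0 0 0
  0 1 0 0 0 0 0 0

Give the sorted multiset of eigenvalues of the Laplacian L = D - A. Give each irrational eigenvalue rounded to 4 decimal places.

[0, 0.2137, 0.6177, 1, 1.4977, 2.3537, 3.8408, 4.4763]

Reading degrees in the order [0, 1, 2, 3, 4, 5, 6, 7] gives [1, 3, 1, 2, 1, 2, 3, 1]; set D = diag(1, 3, 1, 2, 1, 2, 3, 1) and form L = D - A. Diagonalising L (or applying a numerical eigensolver to the 8x8 matrix) gives the spectrum above. The single zero eigenvalue shows the graph is connected. The largest eigenvalue, 4.4763, is at most the vertex count 8. The eigenvalues sum to 14, which equals trace(L) = 2|E|.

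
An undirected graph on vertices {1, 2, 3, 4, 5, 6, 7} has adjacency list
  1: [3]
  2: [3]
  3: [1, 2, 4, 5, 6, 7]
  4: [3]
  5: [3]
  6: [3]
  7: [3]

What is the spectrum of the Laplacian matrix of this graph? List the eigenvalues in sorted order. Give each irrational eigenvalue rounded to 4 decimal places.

Each diagonal entry of L is the vertex degree and each off-diagonal entry is -1 where an edge is present, 0 otherwise; in the order [1, 2, 3, 4, 5, 6, 7] the diagonal is [1, 1, 6, 1, 1, 1, 1]. Since every row of L sums to 0, the all-ones vector is in the kernel and 0 is an eigenvalue.

[0, 1, 1, 1, 1, 1, 7]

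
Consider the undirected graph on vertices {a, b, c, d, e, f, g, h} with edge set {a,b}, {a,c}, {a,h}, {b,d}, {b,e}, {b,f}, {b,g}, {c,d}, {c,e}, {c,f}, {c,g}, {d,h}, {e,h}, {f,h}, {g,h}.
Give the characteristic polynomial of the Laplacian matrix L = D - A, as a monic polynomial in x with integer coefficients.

x^8 - 30x^7 + 375x^6 - 2540x^5 + 10095x^4 - 23598x^3 + 30105x^2 - 16200x

Each diagonal entry of L is the vertex degree and each off-diagonal entry is -1 where an edge is present, 0 otherwise; in the order [a, b, c, d, e, f, g, h] the diagonal is [3, 5, 5, 3, 3, 3, 3, 5]. L has integer entries, so p(x) = det(xI - L) has integer coefficients. Expanding the determinant yields x^8 - 30x^7 + 375x^6 - 2540x^5 + 10095x^4 - 23598x^3 + 30105x^2 - 16200x. The constant term is 0 because L is singular (the all-ones vector lies in its kernel). The largest eigenvalue, 8, is at most the vertex count 8. There is one zero in the spectrum, matching the 1 component.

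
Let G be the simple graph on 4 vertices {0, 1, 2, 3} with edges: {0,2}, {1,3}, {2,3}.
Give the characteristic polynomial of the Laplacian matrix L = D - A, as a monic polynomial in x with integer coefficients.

x^4 - 6x^3 + 10x^2 - 4x

Each diagonal entry of L is the vertex degree and each off-diagonal entry is -1 where an edge is present, 0 otherwise; in the order [0, 1, 2, 3] the diagonal is [1, 1, 2, 2]. L has integer entries, so p(x) = det(xI - L) has integer coefficients. Expanding the determinant yields x^4 - 6x^3 + 10x^2 - 4x. The coefficient of x^3 equals -trace(L) = -6, matching the sum of degrees. The eigenvalues sum to 6, which equals trace(L) = 2|E|.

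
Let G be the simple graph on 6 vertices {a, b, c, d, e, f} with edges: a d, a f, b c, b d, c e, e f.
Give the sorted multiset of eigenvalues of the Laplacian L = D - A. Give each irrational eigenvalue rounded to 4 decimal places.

Each diagonal entry of L is the vertex degree and each off-diagonal entry is -1 where an edge is present, 0 otherwise; in the order [a, b, c, d, e, f] the diagonal is [2, 2, 2, 2, 2, 2]. L is symmetric positive semidefinite, so every eigenvalue is real and nonnegative. The eigenvalues sum to 12, which equals trace(L) = 2|E|.

[0, 1, 1, 3, 3, 4]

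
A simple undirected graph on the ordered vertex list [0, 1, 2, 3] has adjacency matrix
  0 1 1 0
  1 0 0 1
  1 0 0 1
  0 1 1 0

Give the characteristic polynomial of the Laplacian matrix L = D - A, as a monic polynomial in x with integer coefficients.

With the vertex order [0, 1, 2, 3], the degrees are [2, 2, 2, 2], giving D = diag(2, 2, 2, 2) and L = D - A. The eigenvalues of L are [0, 2, 2, 4]; the characteristic polynomial is the product of (x - lambda_i), which multiplies out to x^4 - 8x^3 + 20x^2 - 16x. The constant term is 0 because L is singular (the all-ones vector lies in its kernel). By the matrix-tree theorem the graph has (1/4) * product of the nonzero eigenvalues = 4 spanning trees. There is one zero in the spectrum, matching the 1 component.

x^4 - 8x^3 + 20x^2 - 16x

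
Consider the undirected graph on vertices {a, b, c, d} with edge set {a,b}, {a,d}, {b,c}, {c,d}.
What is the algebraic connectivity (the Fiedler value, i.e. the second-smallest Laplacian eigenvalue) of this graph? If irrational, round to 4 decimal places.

2

Reading degrees in the order [a, b, c, d] gives [2, 2, 2, 2]; set D = diag(2, 2, 2, 2) and form L = D - A. The smallest Laplacian eigenvalue is always 0. The next one, lambda_2 = 2, measures how hard the graph is to disconnect: larger values mean better connectivity. The eigenvalues sum to 8, which equals trace(L) = 2|E|. The largest eigenvalue, 4, is at most the vertex count 4.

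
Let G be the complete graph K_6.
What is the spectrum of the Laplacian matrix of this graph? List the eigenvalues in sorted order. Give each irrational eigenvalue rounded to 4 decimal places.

The graph has 6 vertices and degree multiset [5, 5, 5, 5, 5, 5]; D is the diagonal matrix of degrees and L = D - A. L is symmetric positive semidefinite, so every eigenvalue is real and nonnegative. The largest eigenvalue, 6, is at most the vertex count 6.

[0, 6, 6, 6, 6, 6]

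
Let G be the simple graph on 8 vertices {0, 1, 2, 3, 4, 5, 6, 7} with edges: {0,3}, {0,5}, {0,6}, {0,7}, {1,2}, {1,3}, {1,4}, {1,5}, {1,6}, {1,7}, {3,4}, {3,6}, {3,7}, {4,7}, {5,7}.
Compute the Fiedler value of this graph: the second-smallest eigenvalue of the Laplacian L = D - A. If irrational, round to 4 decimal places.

Reading degrees in the order [0, 1, 2, 3, 4, 5, 6, 7] gives [4, 6, 1, 5, 3, 3, 3, 5]; set D = diag(4, 6, 1, 5, 3, 3, 3, 5) and form L = D - A. The smallest Laplacian eigenvalue is always 0. The next one, lambda_2 = 0.9633, measures how hard the graph is to disconnect: larger values mean better connectivity.

0.9633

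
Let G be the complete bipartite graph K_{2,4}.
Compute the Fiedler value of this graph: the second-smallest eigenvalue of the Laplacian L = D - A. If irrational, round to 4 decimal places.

The graph has 6 vertices and degree multiset [4, 4, 2, 2, 2, 2]; D is the diagonal matrix of degrees and L = D - A. Computing the eigenvalues of L and sorting gives [0, 2, 2, 2, 4, 6]. The Fiedler value lambda_2 = 2 is strictly positive, so the graph is connected.

2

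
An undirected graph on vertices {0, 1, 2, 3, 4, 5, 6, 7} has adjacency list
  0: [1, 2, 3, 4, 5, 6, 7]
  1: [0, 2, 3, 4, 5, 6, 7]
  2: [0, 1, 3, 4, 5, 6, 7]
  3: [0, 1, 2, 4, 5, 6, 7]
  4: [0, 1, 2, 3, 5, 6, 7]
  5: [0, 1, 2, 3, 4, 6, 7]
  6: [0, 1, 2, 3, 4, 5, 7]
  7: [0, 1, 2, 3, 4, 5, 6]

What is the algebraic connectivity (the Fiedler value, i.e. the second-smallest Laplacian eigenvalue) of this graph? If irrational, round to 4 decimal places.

Reading degrees in the order [0, 1, 2, 3, 4, 5, 6, 7] gives [7, 7, 7, 7, 7, 7, 7, 7]; set D = diag(7, 7, 7, 7, 7, 7, 7, 7) and form L = D - A. The sorted Laplacian eigenvalues are [0, 8, 8, 8, 8, 8, 8, 8]; the algebraic connectivity is the second entry, 8. There is one zero in the spectrum, matching the 1 component. The largest eigenvalue, 8, is at most the vertex count 8.

8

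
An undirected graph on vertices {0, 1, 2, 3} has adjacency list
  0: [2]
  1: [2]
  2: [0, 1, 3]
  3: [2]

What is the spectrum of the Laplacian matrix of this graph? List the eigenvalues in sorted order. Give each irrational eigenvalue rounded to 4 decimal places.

[0, 1, 1, 4]

Each diagonal entry of L is the vertex degree and each off-diagonal entry is -1 where an edge is present, 0 otherwise; in the order [0, 1, 2, 3] the diagonal is [1, 1, 3, 1]. The multiplicity of 0 as a Laplacian eigenvalue equals the number of connected components. There is one zero in the spectrum, matching the 1 component.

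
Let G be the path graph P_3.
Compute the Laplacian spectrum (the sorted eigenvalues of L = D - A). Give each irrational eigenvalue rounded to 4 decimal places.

The graph has 3 vertices and degree multiset [2, 1, 1]; D is the diagonal matrix of degrees and L = D - A. The multiplicity of 0 as a Laplacian eigenvalue equals the number of connected components.

[0, 1, 3]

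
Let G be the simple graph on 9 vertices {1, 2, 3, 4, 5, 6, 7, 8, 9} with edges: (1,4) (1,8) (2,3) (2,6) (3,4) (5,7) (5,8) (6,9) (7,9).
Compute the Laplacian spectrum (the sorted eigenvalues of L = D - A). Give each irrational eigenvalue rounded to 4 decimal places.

Each diagonal entry of L is the vertex degree and each off-diagonal entry is -1 where an edge is present, 0 otherwise; in the order [1, 2, 3, 4, 5, 6, 7, 8, 9] the diagonal is [2, 2, 2, 2, 2, 2, 2, 2, 2]. Since every row of L sums to 0, the all-ones vector is in the kernel and 0 is an eigenvalue. The single zero eigenvalue shows the graph is connected. By the matrix-tree theorem the graph has (1/9) * product of the nonzero eigenvalues = 9 spanning trees.

[0, 0.4679, 0.4679, 1.6527, 1.6527, 3, 3, 3.8794, 3.8794]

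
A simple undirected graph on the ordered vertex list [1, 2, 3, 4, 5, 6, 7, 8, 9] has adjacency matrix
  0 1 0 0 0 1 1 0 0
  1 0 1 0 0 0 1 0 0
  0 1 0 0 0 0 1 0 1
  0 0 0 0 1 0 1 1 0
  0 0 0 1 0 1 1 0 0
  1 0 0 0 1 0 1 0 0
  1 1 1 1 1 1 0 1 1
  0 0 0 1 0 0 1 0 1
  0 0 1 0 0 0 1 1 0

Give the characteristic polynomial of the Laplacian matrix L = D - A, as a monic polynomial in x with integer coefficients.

x^9 - 32x^8 + 428x^7 - 3136x^6 + 13786x^5 - 37232x^4 + 60276x^3 - 53424x^2 + 19845x

With the vertex order [1, 2, 3, 4, 5, 6, 7, 8, 9], the degrees are [3, 3, 3, 3, 3, 3, 8, 3, 3], giving D = diag(3, 3, 3, 3, 3, 3, 8, 3, 3) and L = D - A. Computing det(xI - L) by cofactor expansion (or equivalently via sum-over-permutations) gives x^9 - 32x^8 + 428x^7 - 3136x^6 + 13786x^5 - 37232x^4 + 60276x^3 - 53424x^2 + 19845x. The constant term is 0 because L is singular (the all-ones vector lies in its kernel). The largest eigenvalue, 9, is at most the vertex count 9. The eigenvalues sum to 32, which equals trace(L) = 2|E|.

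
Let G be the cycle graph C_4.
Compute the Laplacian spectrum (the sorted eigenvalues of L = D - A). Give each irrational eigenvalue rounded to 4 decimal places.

[0, 2, 2, 4]

The graph has 4 vertices and degree multiset [2, 2, 2, 2]; D is the diagonal matrix of degrees and L = D - A. Since every row of L sums to 0, the all-ones vector is in the kernel and 0 is an eigenvalue. The single zero eigenvalue shows the graph is connected. The eigenvalues sum to 8, which equals trace(L) = 2|E|. There is one zero in the spectrum, matching the 1 component.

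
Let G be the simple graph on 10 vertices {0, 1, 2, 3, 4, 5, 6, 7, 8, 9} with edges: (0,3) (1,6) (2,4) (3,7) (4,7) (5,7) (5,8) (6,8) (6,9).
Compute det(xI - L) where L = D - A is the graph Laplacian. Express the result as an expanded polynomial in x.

Reading degrees in the order [0, 1, 2, 3, 4, 5, 6, 7, 8, 9] gives [1, 1, 1, 2, 2, 2, 3, 3, 2, 1]; set D = diag(1, 1, 1, 2, 2, 2, 3, 3, 2, 1) and form L = D - A. L has integer entries, so p(x) = det(xI - L) has integer coefficients. Expanding the determinant yields x^10 - 18x^9 + 134x^8 - 536x^7 + 1254x^6 - 1752x^5 + 1433x^4 - 644x^3 + 138x^2 - 10x. The coefficient of x^9 equals -trace(L) = -18, matching the sum of degrees. By the matrix-tree theorem the graph has (1/10) * product of the nonzero eigenvalues = 1 spanning tree. The eigenvalues sum to 18, which equals trace(L) = 2|E|.

x^10 - 18x^9 + 134x^8 - 536x^7 + 1254x^6 - 1752x^5 + 1433x^4 - 644x^3 + 138x^2 - 10x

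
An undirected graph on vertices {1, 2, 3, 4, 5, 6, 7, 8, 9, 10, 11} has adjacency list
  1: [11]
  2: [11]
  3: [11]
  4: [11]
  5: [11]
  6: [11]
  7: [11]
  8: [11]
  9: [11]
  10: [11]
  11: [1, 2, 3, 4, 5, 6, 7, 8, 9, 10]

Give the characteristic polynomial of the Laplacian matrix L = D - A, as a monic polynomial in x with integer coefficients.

x^11 - 20x^10 + 135x^9 - 480x^8 + 1050x^7 - 1512x^6 + 1470x^5 - 960x^4 + 405x^3 - 100x^2 + 11x

With the vertex order [1, 2, 3, 4, 5, 6, 7, 8, 9, 10, 11], the degrees are [1, 1, 1, 1, 1, 1, 1, 1, 1, 1, 10], giving D = diag(1, 1, 1, 1, 1, 1, 1, 1, 1, 1, 10) and L = D - A. The eigenvalues of L are [0, 1, 1, 1, 1, 1, 1, 1, 1, 1, 11]; the characteristic polynomial is the product of (x - lambda_i), which multiplies out to x^11 - 20x^10 + 135x^9 - 480x^8 + 1050x^7 - 1512x^6 + 1470x^5 - 960x^4 + 405x^3 - 100x^2 + 11x. Since p(0) = det(-L) = 0, x divides p(x).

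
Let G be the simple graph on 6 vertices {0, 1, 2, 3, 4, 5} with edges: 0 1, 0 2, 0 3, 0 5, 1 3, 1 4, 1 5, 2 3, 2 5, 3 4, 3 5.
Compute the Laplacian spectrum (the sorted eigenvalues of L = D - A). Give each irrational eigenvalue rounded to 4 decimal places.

[0, 1.8299, 3.6889, 5, 5.4812, 6]

With the vertex order [0, 1, 2, 3, 4, 5], the degrees are [4, 4, 3, 5, 2, 4], giving D = diag(4, 4, 3, 5, 2, 4) and L = D - A. Diagonalising L (or applying a numerical eigensolver to the 6x6 matrix) gives the spectrum above. The single zero eigenvalue shows the graph is connected. The largest eigenvalue, 6, is at most the vertex count 6. The eigenvalues sum to 22, which equals trace(L) = 2|E|.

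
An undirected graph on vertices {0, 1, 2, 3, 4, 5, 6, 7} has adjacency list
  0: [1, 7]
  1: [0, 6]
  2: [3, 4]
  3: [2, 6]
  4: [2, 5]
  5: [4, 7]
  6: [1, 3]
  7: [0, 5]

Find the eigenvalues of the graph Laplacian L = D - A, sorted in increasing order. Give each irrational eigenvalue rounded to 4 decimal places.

[0, 0.5858, 0.5858, 2, 2, 3.4142, 3.4142, 4]

Reading degrees in the order [0, 1, 2, 3, 4, 5, 6, 7] gives [2, 2, 2, 2, 2, 2, 2, 2]; set D = diag(2, 2, 2, 2, 2, 2, 2, 2) and form L = D - A. Diagonalising L (or applying a numerical eigensolver to the 8x8 matrix) gives the spectrum above. The single zero eigenvalue shows the graph is connected. There is one zero in the spectrum, matching the 1 component.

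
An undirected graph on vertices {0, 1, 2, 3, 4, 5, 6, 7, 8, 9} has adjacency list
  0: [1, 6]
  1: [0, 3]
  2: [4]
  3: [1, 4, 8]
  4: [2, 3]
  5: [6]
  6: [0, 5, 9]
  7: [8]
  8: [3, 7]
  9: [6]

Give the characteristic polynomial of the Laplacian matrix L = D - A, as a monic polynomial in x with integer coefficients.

x^10 - 18x^9 + 134x^8 - 536x^7 + 1254x^6 - 1752x^5 + 1433x^4 - 644x^3 + 138x^2 - 10x

With the vertex order [0, 1, 2, 3, 4, 5, 6, 7, 8, 9], the degrees are [2, 2, 1, 3, 2, 1, 3, 1, 2, 1], giving D = diag(2, 2, 1, 3, 2, 1, 3, 1, 2, 1) and L = D - A. L has integer entries, so p(x) = det(xI - L) has integer coefficients. Expanding the determinant yields x^10 - 18x^9 + 134x^8 - 536x^7 + 1254x^6 - 1752x^5 + 1433x^4 - 644x^3 + 138x^2 - 10x. Since p(0) = det(-L) = 0, x divides p(x). There is one zero in the spectrum, matching the 1 component. By the matrix-tree theorem the graph has (1/10) * product of the nonzero eigenvalues = 1 spanning tree.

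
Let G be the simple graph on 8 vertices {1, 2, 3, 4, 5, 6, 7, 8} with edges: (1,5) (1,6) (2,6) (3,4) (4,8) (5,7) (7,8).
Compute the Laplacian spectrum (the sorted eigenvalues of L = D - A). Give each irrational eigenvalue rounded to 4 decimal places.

Reading degrees in the order [1, 2, 3, 4, 5, 6, 7, 8] gives [2, 1, 1, 2, 2, 2, 2, 2]; set D = diag(2, 1, 1, 2, 2, 2, 2, 2) and form L = D - A. The multiplicity of 0 as a Laplacian eigenvalue equals the number of connected components. The single zero eigenvalue shows the graph is connected. By the matrix-tree theorem the graph has (1/8) * product of the nonzero eigenvalues = 1 spanning tree.

[0, 0.1522, 0.5858, 1.2346, 2, 2.7654, 3.4142, 3.8478]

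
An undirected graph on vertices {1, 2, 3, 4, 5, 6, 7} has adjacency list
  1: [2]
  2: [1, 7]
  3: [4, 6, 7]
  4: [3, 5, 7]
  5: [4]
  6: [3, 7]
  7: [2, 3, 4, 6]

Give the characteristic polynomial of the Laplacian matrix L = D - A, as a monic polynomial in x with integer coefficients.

x^7 - 16x^6 + 98x^5 - 288x^4 + 415x^3 - 264x^2 + 56x

Reading degrees in the order [1, 2, 3, 4, 5, 6, 7] gives [1, 2, 3, 3, 1, 2, 4]; set D = diag(1, 2, 3, 3, 1, 2, 4) and form L = D - A. L has integer entries, so p(x) = det(xI - L) has integer coefficients. Expanding the determinant yields x^7 - 16x^6 + 98x^5 - 288x^4 + 415x^3 - 264x^2 + 56x. The coefficient of x^6 equals -trace(L) = -16, matching the sum of degrees.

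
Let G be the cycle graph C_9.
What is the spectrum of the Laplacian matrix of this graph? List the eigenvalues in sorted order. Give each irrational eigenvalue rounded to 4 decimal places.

The graph has 9 vertices and degree multiset [2, 2, 2, 2, 2, 2, 2, 2, 2]; D is the diagonal matrix of degrees and L = D - A. The multiplicity of 0 as a Laplacian eigenvalue equals the number of connected components. By the matrix-tree theorem the graph has (1/9) * product of the nonzero eigenvalues = 9 spanning trees.

[0, 0.4679, 0.4679, 1.6527, 1.6527, 3, 3, 3.8794, 3.8794]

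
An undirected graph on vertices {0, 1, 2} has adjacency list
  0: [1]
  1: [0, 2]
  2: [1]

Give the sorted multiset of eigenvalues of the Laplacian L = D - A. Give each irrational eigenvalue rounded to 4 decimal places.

Reading degrees in the order [0, 1, 2] gives [1, 2, 1]; set D = diag(1, 2, 1) and form L = D - A. Diagonalising L (or applying a numerical eigensolver to the 3x3 matrix) gives the spectrum above. By the matrix-tree theorem the graph has (1/3) * product of the nonzero eigenvalues = 1 spanning tree. There is one zero in the spectrum, matching the 1 component.

[0, 1, 3]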